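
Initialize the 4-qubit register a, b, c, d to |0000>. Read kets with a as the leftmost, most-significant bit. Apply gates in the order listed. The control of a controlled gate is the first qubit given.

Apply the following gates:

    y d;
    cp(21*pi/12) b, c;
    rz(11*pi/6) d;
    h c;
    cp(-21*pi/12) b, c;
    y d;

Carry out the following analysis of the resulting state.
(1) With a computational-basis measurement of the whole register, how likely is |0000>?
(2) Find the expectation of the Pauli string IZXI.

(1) The probability of measuring |0000> is 1/2.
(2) The observable IZXI averages to 1.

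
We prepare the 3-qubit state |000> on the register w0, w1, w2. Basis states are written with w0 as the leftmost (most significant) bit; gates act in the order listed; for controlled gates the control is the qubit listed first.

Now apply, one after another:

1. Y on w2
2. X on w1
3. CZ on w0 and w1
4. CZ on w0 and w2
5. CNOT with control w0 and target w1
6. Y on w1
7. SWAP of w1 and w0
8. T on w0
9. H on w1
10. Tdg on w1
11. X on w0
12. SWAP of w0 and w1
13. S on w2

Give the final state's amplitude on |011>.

|011> carries amplitude sqrt(2)*I/2 in the final state.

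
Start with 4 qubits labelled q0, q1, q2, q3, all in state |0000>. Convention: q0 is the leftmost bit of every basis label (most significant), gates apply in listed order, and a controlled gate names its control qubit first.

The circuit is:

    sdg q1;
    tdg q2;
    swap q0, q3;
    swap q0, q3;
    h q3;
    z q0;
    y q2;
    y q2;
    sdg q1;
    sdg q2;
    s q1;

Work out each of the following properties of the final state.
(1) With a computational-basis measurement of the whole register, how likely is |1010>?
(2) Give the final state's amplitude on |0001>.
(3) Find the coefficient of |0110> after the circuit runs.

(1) Outcome |1010> occurs with probability 0. Key observation: the block from step 3 through step 4 cancels to the identity and can be dropped.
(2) The amplitude on |0001> is sqrt(2)/2.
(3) The final state's coefficient on |0110> equals 0.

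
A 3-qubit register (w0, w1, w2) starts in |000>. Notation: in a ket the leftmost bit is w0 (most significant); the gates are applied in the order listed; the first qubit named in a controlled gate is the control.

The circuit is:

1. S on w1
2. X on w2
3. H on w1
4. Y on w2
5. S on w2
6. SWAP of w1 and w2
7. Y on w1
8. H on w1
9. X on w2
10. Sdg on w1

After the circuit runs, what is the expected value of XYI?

The expectation value of XYI is 0.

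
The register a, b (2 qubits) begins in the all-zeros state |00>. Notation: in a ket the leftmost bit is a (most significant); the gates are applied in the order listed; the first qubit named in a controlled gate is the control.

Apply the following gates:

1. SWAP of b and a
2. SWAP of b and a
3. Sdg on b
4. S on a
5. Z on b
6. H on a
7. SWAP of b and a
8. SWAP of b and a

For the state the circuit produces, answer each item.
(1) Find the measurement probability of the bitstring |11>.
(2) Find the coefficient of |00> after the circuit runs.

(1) A full measurement returns |11> with probability 0.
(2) |00> carries amplitude sqrt(2)/2 in the final state.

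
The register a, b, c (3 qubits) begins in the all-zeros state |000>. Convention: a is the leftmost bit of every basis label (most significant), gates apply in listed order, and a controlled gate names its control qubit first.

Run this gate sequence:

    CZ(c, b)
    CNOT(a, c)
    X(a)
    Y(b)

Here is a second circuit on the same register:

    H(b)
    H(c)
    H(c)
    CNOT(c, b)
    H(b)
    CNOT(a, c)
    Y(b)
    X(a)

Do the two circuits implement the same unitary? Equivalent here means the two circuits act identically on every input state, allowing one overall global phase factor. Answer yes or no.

Yes — the two circuits implement the same unitary up to a global phase.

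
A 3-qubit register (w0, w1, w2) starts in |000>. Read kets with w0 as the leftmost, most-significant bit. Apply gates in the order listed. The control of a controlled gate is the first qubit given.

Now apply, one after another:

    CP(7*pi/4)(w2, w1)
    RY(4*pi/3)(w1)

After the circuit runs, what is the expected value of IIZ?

In the final state, IIZ has expectation 1.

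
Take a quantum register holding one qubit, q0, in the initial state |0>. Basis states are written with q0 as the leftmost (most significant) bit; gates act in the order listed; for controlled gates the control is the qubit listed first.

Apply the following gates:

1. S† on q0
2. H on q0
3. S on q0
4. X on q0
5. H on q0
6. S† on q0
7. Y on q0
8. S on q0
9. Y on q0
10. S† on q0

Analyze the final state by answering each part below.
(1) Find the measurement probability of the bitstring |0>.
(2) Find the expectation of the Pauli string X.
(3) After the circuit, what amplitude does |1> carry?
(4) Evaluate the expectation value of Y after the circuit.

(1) Outcome |0> occurs with probability 1/2.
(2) The expectation value of X is -1.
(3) |1> carries amplitude 1/2 - I/2 in the final state.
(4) The expectation value of Y is 0.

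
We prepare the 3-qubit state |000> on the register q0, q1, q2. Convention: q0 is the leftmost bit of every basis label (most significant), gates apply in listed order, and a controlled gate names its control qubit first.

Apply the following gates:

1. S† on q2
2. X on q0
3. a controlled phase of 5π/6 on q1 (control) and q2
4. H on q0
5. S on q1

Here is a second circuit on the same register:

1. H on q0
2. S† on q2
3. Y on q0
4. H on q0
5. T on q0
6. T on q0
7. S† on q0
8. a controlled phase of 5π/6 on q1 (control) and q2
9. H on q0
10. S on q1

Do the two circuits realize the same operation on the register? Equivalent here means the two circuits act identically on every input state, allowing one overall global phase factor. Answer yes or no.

No — the two circuits implement different unitaries, even allowing a global phase.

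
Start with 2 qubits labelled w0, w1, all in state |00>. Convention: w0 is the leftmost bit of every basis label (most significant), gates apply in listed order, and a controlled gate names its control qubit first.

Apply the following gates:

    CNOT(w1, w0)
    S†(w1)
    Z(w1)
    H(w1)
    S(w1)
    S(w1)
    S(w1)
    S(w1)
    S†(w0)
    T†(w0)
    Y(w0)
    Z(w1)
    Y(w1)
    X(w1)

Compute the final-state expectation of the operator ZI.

In the final state, ZI has expectation -1. Key observation: steps 5-8 multiply out to the identity, so the circuit reduces to the remaining gates.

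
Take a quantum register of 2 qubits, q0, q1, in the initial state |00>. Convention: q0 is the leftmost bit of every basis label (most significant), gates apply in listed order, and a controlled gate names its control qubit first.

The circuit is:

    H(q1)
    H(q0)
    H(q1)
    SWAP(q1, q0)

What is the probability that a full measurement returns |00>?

The probability of measuring |00> is 1/2.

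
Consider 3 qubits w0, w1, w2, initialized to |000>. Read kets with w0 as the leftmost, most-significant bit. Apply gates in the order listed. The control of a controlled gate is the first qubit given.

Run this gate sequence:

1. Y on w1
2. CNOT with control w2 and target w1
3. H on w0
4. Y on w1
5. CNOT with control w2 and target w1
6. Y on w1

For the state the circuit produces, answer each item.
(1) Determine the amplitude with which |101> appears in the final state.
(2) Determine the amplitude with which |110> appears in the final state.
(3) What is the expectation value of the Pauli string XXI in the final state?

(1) The final state's coefficient on |101> equals 0.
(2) The final state's coefficient on |110> equals sqrt(2)*I/2.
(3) In the final state, XXI has expectation 0.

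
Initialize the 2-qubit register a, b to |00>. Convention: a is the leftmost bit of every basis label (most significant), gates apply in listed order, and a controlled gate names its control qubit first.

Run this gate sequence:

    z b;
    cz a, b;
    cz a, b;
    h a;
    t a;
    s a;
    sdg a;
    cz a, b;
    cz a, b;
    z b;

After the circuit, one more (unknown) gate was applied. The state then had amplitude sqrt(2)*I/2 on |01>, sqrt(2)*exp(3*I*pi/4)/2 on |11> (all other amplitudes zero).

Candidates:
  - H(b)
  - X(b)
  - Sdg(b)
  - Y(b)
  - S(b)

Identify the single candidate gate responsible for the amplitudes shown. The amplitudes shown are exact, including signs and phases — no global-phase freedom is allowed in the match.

The unique candidate consistent with the amplitudes is Y(b).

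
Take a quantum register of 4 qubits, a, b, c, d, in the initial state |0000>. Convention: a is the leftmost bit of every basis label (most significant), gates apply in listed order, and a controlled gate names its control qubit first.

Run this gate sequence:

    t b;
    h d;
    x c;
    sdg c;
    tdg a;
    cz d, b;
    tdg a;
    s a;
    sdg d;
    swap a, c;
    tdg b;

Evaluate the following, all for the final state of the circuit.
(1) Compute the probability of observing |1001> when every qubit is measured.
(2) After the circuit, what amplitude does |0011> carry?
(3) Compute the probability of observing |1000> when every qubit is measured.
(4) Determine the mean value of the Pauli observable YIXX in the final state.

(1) Outcome |1001> occurs with probability 1/2.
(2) The amplitude on |0011> is 0.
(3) The probability of measuring |1000> is 1/2.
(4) In the final state, YIXX has expectation 0.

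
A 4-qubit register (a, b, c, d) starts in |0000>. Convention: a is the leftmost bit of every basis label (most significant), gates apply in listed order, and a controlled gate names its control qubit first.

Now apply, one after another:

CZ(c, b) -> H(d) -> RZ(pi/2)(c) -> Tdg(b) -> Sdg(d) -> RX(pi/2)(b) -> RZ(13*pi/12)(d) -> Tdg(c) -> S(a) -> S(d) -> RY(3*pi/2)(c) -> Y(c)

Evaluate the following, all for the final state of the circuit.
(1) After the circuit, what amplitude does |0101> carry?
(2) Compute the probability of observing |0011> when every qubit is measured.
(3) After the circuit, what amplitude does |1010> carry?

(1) The amplitude on |0101> is -sqrt(2)*exp(7*I*pi/24)/4.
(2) The probability of measuring |0011> is 1/8.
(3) The amplitude on |1010> is 0.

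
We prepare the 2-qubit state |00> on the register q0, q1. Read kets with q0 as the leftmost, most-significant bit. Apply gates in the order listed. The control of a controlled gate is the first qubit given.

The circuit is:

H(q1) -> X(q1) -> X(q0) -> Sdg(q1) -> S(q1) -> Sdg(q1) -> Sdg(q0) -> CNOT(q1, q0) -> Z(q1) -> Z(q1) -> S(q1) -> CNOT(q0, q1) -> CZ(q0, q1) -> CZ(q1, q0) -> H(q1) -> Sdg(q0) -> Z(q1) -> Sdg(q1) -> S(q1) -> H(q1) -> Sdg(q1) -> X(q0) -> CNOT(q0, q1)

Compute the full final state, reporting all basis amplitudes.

The resulting statevector has amplitude -sqrt(2)/2 on |00>, 0 on |01>, 0 on |10>, -sqrt(2)*I/2 on |11>.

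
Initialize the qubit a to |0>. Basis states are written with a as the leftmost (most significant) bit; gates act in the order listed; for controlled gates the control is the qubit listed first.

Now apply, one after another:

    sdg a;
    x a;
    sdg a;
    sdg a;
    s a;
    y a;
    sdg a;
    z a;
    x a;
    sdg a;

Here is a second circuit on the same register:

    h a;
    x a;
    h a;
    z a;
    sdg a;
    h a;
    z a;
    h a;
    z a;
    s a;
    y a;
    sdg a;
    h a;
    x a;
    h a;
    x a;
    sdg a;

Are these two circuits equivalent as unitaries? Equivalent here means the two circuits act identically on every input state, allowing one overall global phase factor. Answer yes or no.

Yes, they are equivalent — the unitaries differ by at most a global phase.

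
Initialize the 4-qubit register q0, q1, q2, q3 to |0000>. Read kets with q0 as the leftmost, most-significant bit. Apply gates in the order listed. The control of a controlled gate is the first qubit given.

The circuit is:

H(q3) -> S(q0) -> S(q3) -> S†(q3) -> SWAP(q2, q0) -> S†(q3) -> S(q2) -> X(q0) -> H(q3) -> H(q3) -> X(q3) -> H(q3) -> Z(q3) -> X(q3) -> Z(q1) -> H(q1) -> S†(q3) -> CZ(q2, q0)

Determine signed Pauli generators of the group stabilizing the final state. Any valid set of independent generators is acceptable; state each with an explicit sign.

The final state is stabilized by the group generated by +IXII, -IIIX, -ZIII, +IIZI; other independent generating sets are equally valid. Key observation: steps 10-13 multiply out to the identity, so the circuit reduces to the remaining gates.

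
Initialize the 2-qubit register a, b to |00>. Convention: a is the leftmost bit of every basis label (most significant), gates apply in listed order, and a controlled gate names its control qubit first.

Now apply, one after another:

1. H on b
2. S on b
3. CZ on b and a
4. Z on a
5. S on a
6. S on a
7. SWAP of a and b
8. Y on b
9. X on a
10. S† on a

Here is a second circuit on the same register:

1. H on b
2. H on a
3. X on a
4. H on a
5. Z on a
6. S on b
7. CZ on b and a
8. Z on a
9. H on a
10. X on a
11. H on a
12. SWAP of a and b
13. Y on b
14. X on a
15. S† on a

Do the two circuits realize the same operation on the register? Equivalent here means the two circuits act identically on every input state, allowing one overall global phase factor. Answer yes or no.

Yes, they are equivalent — the unitaries differ by at most a global phase.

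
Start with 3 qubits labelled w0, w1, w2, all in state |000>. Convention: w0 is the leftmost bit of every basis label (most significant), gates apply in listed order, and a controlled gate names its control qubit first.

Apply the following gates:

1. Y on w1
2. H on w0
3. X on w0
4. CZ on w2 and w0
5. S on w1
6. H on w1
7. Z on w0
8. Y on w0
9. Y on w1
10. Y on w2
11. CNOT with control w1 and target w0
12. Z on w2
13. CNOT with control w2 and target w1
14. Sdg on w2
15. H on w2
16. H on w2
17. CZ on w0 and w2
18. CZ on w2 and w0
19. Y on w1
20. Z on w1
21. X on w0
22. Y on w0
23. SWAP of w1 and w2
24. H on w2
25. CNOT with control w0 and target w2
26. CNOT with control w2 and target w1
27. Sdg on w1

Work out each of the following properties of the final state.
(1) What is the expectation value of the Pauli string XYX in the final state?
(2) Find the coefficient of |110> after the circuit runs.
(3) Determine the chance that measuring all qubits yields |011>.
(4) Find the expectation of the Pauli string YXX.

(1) The expectation value of XYX is 1. Key observation: steps 15-16 multiply out to the identity, so the circuit reduces to the remaining gates.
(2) The final state's coefficient on |110> equals 0.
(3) The probability of measuring |011> is 0.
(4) The expectation value of YXX is -1.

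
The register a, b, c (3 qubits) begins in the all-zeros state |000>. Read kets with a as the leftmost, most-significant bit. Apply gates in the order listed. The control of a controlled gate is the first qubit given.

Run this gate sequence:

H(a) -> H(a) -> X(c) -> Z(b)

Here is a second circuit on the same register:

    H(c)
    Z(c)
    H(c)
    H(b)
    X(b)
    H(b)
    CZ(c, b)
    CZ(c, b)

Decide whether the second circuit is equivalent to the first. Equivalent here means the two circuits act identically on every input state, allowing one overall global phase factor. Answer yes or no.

Yes — the two circuits implement the same unitary up to a global phase.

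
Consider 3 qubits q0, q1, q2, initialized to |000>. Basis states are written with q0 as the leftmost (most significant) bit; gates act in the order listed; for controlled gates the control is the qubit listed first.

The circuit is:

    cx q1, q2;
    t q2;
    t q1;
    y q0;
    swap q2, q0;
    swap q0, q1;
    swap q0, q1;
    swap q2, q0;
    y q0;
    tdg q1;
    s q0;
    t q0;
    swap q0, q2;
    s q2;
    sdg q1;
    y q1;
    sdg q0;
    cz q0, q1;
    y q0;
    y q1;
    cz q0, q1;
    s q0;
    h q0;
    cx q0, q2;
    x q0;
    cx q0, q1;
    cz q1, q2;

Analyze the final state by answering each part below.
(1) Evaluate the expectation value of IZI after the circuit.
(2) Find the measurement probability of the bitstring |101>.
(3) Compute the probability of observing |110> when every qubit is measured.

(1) The observable IZI averages to 0. Key observation: the block from step 3 through step 10 cancels to the identity and can be dropped.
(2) The probability of measuring |101> is 0.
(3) The probability of measuring |110> is 1/2.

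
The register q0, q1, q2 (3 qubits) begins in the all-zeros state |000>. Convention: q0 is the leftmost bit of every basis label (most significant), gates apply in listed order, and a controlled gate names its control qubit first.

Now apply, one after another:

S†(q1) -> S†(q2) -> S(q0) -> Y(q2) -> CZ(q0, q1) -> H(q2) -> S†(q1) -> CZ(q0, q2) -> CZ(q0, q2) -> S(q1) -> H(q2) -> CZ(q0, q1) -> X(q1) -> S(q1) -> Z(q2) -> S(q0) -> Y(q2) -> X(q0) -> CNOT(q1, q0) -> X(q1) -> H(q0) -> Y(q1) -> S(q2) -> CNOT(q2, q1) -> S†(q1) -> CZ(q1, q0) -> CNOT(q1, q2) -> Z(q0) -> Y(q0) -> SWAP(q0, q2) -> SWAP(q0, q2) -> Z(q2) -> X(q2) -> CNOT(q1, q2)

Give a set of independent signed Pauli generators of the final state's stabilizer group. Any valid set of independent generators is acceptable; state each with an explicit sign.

The final state is stabilized by the group generated by -XII, -IZI, -IIZ; other independent generating sets are equally valid.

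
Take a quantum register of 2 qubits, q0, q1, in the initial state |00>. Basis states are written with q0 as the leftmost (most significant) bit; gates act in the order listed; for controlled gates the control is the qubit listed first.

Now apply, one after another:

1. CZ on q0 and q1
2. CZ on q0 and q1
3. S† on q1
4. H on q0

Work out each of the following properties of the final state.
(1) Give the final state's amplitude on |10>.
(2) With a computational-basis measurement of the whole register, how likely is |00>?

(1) |10> carries amplitude sqrt(2)/2 in the final state.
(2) Outcome |00> occurs with probability 1/2.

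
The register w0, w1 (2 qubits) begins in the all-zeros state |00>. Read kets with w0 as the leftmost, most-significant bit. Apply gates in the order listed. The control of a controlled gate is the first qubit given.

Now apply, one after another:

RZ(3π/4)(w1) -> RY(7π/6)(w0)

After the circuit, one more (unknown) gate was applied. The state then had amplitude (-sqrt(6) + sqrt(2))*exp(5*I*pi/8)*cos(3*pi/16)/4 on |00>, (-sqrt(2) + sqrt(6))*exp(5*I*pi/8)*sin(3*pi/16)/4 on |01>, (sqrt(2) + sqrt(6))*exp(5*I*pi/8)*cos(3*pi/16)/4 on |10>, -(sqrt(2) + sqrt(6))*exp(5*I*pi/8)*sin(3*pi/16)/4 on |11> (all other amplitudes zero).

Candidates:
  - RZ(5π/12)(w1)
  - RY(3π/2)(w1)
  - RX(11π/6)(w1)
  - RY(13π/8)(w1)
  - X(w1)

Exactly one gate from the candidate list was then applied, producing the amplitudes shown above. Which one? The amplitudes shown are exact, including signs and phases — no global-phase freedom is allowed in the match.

The unique candidate consistent with the amplitudes is RY(13π/8)(w1).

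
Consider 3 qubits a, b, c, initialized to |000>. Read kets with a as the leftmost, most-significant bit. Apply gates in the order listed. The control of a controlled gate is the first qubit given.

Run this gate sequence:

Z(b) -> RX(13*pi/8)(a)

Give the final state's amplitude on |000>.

The final state's coefficient on |000> equals -cos(3*pi/16).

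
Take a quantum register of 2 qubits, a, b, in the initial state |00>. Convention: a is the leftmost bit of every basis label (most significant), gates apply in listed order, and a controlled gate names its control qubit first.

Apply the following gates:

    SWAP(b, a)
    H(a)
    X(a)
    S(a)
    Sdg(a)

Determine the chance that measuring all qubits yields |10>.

Outcome |10> occurs with probability 1/2. Key observation: gates 4-5 undo each other exactly, leaving only the rest of the circuit to track.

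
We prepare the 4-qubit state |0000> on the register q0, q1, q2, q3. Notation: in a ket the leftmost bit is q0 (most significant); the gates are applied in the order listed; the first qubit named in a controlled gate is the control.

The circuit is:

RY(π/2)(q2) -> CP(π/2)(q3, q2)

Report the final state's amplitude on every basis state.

The final amplitudes are sqrt(2)/2 on |0000>, sqrt(2)/2 on |0010>, and 0 on every other basis state.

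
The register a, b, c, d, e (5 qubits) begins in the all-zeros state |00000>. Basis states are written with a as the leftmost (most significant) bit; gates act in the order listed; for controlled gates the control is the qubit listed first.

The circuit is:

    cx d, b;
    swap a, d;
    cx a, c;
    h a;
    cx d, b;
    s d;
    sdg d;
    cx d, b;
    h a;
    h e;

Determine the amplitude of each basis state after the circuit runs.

The resulting statevector has amplitude sqrt(2)/2 on |00000>, sqrt(2)/2 on |00001>, and 0 on every other basis state. Key observation: the block from step 4 through step 9 cancels to the identity and can be dropped.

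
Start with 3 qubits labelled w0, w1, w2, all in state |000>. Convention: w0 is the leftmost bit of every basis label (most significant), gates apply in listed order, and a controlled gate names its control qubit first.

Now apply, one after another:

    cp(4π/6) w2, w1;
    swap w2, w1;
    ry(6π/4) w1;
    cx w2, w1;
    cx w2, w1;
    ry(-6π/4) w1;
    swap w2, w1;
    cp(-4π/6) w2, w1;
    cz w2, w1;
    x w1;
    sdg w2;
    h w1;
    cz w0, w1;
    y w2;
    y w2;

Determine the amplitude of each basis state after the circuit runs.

After the circuit, the state carries amplitude sqrt(2)/2 on |000>, -sqrt(2)/2 on |010>, and 0 on every other basis state. Key observation: gates 1-8 undo each other exactly, leaving only the rest of the circuit to track.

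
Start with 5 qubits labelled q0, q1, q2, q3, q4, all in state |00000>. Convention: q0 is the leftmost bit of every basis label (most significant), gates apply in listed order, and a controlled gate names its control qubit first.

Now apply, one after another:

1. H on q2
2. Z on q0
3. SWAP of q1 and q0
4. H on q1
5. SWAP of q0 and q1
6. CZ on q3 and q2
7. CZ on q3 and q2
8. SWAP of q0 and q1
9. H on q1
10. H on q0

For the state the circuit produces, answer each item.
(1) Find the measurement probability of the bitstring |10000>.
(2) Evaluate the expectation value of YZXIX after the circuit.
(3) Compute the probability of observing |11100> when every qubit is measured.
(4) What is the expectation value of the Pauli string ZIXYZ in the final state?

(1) Outcome |10000> occurs with probability 1/4. Key observation: gates 4-9 undo each other exactly, leaving only the rest of the circuit to track.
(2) The expectation value of YZXIX is 0.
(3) A full measurement returns |11100> with probability 0.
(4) The expectation value of ZIXYZ is 0.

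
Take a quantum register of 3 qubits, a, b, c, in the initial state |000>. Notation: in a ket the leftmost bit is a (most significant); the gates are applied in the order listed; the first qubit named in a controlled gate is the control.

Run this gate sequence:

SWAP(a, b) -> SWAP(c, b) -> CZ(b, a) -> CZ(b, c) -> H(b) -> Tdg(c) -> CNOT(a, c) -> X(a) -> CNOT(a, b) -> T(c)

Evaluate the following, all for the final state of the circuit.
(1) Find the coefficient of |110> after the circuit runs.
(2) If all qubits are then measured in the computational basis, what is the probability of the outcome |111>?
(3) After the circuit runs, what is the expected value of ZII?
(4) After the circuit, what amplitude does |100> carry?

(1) The amplitude on |110> is sqrt(2)/2.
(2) The probability of measuring |111> is 0.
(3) The observable ZII averages to -1.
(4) |100> carries amplitude sqrt(2)/2 in the final state.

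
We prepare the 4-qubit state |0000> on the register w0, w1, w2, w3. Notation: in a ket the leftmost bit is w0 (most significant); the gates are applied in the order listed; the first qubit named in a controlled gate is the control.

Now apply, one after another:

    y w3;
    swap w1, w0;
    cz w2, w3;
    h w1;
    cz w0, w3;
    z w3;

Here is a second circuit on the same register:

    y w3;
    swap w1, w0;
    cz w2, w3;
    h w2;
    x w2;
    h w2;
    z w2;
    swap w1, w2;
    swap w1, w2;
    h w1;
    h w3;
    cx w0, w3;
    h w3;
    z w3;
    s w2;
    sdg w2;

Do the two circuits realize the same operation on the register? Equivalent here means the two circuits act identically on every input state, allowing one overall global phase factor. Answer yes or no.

Yes, they are equivalent — the unitaries differ by at most a global phase.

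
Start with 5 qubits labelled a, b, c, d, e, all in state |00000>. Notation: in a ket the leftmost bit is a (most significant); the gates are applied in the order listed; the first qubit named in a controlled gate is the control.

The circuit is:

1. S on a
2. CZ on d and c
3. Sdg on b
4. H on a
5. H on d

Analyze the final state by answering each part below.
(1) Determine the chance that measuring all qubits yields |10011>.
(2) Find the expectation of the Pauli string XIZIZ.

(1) Outcome |10011> occurs with probability 0.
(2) The expectation value of XIZIZ is 1.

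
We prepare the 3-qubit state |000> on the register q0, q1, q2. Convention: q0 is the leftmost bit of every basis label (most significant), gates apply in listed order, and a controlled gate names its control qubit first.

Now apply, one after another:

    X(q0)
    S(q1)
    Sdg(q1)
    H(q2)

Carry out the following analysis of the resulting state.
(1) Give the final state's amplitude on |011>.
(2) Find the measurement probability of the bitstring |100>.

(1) The amplitude on |011> is 0. Key observation: steps 2-3 multiply out to the identity, so the circuit reduces to the remaining gates.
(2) A full measurement returns |100> with probability 1/2.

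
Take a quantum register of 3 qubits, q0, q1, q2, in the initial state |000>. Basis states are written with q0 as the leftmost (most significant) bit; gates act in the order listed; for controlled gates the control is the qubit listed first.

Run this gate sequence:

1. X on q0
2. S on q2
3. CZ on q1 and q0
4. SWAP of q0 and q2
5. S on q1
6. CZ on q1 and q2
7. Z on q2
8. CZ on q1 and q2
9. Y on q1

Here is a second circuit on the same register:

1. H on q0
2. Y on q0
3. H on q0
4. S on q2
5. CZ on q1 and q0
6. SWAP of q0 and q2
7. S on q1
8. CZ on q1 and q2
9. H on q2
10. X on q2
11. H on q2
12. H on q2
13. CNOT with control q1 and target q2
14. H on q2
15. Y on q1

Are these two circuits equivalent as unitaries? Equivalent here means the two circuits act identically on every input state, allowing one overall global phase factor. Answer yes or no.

No, they are not equivalent — no single phase factor reconciles the two unitaries.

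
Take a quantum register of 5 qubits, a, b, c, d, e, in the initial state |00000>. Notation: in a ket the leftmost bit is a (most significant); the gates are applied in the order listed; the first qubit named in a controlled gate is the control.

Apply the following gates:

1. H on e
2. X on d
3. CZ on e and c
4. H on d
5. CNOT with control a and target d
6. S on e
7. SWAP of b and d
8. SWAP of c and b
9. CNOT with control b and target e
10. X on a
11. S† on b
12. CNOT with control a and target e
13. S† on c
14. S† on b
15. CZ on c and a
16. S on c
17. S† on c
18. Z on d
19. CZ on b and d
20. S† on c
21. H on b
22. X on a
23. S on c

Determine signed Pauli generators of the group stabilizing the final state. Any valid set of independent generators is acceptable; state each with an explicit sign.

The stabilizer group can be generated by +IXIII, -IIYII, -IIIIY, +ZIIII, +IIIZI, among other valid generating sets. Key observation: the block from step 16 through step 17 cancels to the identity and can be dropped.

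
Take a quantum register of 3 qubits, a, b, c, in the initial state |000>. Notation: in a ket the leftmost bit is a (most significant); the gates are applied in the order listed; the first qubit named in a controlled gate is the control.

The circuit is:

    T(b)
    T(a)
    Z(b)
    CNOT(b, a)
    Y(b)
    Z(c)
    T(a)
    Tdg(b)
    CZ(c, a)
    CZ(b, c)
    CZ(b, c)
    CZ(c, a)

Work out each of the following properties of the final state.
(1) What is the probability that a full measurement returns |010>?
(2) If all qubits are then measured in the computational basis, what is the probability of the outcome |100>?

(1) Outcome |010> occurs with probability 1. Key observation: gates 9-12 undo each other exactly, leaving only the rest of the circuit to track.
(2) The probability of measuring |100> is 0.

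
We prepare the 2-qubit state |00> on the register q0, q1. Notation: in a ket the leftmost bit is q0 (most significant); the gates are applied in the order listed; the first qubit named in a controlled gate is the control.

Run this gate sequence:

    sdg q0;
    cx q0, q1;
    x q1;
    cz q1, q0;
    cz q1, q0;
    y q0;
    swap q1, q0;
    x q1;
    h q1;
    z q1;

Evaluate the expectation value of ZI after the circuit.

In the final state, ZI has expectation -1.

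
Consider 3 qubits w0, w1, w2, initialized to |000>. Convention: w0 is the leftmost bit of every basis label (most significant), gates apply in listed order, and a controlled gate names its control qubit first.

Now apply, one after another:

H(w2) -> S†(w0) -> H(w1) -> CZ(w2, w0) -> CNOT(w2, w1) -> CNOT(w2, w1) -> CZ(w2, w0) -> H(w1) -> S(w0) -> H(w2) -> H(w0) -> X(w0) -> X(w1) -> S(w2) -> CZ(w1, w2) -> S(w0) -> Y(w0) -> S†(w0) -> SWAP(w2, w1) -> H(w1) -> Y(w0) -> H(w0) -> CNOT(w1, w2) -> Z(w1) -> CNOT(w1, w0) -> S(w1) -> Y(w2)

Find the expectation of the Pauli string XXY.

In the final state, XXY has expectation 1. Key observation: steps 2-9 multiply out to the identity, so the circuit reduces to the remaining gates.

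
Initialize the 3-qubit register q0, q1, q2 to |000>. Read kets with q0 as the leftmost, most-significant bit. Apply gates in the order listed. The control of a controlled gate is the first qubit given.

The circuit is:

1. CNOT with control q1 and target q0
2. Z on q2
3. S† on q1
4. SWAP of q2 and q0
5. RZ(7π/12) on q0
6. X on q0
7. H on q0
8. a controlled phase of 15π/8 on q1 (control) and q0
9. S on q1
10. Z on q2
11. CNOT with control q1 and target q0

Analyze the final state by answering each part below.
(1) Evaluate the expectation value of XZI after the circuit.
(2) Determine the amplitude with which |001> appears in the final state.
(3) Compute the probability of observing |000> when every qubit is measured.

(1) In the final state, XZI has expectation -1.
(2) The amplitude on |001> is 0.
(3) Outcome |000> occurs with probability 1/2.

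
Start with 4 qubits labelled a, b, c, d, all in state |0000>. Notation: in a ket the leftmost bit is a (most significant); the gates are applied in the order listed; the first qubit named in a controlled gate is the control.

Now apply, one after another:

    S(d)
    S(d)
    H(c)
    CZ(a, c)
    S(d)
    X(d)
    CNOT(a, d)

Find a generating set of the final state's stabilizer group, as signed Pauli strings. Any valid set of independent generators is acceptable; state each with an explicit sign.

The final state is stabilized by the group generated by +IIXI, +ZIII, +IZII, -IIIZ; other independent generating sets are equally valid.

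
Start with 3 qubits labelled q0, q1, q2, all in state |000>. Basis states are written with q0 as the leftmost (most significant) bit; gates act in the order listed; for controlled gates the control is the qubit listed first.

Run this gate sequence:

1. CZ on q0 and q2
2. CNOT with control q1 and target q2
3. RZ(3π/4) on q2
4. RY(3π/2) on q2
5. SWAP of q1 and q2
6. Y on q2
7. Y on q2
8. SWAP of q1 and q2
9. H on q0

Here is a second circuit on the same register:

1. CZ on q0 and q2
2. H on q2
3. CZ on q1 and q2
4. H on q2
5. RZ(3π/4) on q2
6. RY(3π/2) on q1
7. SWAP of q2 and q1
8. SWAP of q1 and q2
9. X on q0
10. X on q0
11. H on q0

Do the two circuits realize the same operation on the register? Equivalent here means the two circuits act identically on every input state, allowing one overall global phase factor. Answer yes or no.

No: there is an input state on which the two circuits produce genuinely different outputs (not merely differing by a phase).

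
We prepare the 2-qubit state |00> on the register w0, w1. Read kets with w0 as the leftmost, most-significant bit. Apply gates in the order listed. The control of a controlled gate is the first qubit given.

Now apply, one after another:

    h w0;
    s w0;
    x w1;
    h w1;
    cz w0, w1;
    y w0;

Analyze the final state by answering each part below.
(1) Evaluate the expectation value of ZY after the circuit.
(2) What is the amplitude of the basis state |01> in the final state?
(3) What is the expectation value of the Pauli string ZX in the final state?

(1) In the final state, ZY has expectation 0.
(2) The amplitude on |01> is 1/2.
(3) The observable ZX averages to 1.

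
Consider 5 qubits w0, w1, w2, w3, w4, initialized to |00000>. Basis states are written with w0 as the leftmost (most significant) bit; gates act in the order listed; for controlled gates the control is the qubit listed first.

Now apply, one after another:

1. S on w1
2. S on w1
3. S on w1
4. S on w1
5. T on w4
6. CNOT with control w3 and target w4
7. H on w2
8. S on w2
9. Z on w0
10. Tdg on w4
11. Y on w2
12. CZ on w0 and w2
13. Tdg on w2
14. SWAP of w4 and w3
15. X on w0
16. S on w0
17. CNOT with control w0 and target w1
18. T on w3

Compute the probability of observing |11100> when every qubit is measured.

The probability of measuring |11100> is 1/2.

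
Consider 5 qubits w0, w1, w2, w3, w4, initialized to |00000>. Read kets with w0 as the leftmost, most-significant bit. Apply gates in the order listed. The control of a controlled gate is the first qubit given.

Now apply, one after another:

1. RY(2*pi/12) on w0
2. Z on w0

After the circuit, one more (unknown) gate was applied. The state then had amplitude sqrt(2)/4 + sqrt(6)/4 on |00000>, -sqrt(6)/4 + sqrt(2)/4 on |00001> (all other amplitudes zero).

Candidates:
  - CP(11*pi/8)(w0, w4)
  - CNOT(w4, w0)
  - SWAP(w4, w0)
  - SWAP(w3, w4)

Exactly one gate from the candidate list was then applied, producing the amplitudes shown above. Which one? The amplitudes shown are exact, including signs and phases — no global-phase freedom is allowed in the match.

It was SWAP(w4, w0) that produced the state shown.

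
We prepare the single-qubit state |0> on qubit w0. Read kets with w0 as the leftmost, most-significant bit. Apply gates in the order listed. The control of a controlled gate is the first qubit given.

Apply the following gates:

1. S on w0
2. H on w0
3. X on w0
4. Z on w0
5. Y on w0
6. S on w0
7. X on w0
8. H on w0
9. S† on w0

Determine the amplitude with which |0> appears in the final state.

|0> carries amplitude -1/2 + I/2 in the final state.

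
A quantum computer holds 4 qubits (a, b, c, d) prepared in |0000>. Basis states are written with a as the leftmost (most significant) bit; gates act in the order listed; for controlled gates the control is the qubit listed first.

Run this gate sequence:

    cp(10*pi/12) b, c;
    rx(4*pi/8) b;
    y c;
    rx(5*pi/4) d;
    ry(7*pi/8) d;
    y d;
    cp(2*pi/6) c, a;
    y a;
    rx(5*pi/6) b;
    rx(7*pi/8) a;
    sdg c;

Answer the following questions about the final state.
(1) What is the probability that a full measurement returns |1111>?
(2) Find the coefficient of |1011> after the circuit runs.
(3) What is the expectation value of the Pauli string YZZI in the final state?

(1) The probability of measuring |1111> is -3*sqrt(sqrt(2) + 2)/32 - 3*sqrt(2)/64 + 3*sqrt(2)*sqrt(sqrt(2) + 2)/64 + 9/64.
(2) The final state's coefficient on |1011> equals -sqrt(1/2 - sqrt(2)/4)*cos(7*pi/16)**2/2 + I*sqrt(sqrt(2)/4 + 1/2)*sin(7*pi/16)*cos(7*pi/16)/2.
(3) The observable YZZI averages to sqrt(2 - sqrt(2))/4.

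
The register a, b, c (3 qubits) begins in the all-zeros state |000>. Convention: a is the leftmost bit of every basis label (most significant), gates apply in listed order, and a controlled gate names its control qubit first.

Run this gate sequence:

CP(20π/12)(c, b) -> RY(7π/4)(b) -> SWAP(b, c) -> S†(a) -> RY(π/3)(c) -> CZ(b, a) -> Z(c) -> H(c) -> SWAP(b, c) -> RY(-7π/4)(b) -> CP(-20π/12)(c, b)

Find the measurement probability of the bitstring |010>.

The probability of measuring |010> is sqrt(3)/4 + 1/2.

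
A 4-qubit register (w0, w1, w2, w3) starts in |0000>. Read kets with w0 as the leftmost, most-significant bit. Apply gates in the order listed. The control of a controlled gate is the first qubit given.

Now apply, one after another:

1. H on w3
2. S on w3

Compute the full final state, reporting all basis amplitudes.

The final amplitudes are sqrt(2)/2 on |0000>, sqrt(2)*I/2 on |0001>, and 0 on every other basis state.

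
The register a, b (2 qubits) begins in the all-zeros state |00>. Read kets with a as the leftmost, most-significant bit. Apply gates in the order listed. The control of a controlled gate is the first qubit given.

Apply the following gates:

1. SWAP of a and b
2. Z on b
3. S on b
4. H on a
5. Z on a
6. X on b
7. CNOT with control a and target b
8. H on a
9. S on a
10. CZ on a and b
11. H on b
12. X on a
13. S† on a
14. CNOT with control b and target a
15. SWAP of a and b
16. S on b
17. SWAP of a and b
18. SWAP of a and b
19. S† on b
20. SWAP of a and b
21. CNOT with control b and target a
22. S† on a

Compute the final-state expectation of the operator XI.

In the final state, XI has expectation 0. Key observation: gates 14-21 undo each other exactly, leaving only the rest of the circuit to track.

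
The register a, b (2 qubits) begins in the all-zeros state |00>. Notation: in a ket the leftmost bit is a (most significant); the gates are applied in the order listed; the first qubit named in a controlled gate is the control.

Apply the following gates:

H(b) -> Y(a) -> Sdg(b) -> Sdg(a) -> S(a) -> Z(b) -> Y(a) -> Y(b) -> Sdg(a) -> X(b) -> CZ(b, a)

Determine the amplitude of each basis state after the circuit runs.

After the circuit, the state carries amplitude sqrt(2)*I/2 on |00>, sqrt(2)/2 on |01>, 0 on |10>, 0 on |11>.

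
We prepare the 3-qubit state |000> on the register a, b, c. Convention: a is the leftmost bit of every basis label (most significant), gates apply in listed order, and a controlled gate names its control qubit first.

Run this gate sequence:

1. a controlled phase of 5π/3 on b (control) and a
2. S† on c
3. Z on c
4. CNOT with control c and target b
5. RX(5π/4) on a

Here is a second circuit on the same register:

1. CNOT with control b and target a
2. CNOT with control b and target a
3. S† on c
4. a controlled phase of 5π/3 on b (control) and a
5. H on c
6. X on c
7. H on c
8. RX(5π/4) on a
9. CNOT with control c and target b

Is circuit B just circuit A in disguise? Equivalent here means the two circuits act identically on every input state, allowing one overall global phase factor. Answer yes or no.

Yes, they are equivalent — the unitaries differ by at most a global phase.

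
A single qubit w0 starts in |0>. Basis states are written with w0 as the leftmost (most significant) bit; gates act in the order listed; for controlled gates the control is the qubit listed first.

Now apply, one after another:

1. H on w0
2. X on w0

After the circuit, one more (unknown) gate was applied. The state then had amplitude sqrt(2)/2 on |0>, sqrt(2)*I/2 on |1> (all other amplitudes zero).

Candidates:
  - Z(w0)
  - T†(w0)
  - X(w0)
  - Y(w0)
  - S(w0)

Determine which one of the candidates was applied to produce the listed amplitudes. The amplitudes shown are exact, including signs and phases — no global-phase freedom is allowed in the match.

The applied gate was S(w0).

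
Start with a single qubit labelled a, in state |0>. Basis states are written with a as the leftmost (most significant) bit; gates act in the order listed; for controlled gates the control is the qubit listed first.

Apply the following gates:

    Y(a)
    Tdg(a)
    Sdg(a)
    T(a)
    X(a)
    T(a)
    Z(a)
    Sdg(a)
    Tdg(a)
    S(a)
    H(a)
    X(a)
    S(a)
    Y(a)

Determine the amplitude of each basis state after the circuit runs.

The resulting statevector has amplitude sqrt(2)/2 on |0>, sqrt(2)*I/2 on |1>.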